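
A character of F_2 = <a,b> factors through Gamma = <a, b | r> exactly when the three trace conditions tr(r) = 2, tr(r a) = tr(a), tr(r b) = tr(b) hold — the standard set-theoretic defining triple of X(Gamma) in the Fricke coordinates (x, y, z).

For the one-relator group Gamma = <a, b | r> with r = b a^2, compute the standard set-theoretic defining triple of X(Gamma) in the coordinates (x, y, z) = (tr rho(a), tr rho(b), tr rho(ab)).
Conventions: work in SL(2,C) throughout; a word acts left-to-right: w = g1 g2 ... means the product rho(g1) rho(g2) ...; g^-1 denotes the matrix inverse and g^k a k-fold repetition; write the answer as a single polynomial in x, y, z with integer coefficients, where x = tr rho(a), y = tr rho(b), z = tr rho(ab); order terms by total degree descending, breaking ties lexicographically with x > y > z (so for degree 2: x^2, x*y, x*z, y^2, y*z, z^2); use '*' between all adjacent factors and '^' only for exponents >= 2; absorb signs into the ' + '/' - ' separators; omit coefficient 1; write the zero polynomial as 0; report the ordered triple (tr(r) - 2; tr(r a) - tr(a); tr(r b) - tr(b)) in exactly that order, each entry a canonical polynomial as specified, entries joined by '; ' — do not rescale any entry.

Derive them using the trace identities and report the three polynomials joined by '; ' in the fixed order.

so tr(b a^2) = tr(a) tr(b a) - tr(b) = x*z - y
so tr(b a^3) = tr(a) tr(a b a) - tr(a b) = x^2*z - x*y - z
tr(a^2) = tr(a) tr(a) - tr(1)   [square of a] = x^2 - 2
so tr(b a^2 b) = tr(b) tr(a^2 b) - tr(a^2)   [square of b] = x*y*z - x^2 - y^2 + 2
assemble the triple (tr(r) - 2; tr(r a) - x; tr(r b) - y)

x*z - y - 2; x^2*z - x*y - x - z; x*y*z - x^2 - y^2 - y + 2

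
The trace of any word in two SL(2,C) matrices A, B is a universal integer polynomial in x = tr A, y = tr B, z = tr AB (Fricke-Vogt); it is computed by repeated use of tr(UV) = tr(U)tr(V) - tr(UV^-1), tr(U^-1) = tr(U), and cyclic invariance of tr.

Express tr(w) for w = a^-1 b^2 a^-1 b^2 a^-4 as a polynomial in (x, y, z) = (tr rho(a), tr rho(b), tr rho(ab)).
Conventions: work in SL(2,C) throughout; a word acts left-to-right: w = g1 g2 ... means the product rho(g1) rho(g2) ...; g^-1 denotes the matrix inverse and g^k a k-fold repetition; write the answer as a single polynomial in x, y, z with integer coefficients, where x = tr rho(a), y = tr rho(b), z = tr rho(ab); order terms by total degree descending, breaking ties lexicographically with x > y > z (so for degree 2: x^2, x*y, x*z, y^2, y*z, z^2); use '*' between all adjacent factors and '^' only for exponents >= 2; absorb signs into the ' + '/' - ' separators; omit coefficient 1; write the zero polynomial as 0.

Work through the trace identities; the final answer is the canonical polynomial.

x^6*y^4 - 2*x^5*y^3*z - 2*x^6*y^2 - 4*x^4*y^4 + x^4*y^2*z^2 + 2*x^5*y*z + 7*x^3*y^3*z + x^6 + 9*x^4*y^2 + 3*x^2*y^4 - 3*x^2*y^2*z^2 - 8*x^3*y*z - 4*x*y^3*z - 6*x^4 - 8*x^2*y^2 + y^2*z^2 + 6*x*y*z + 9*x^2 - 2

tr(b^2) = tr(b) * tr(b) - tr(1)  (reduce the b square) = y^2 - 2
so tr(b^3) = tr(b) * tr(b^2) - tr(b)  (reduce the b square) = y^3 - 3*y
reduce: tr(b^4) = tr(b) * tr(b^3) - tr(b^2)  (reduce the b square) = y^4 - 4*y^2 + 2
so tr(b a b) = tr(b) * tr(a b) - tr(a)  (reduce the b square) = y*z - x
tr(b a b^2) = tr(b) * tr(b a b) - tr(b a)  (reduce the b square) = y^2*z - x*y - z
so tr(b^4 a) = tr(b) * tr(b a b^2) - tr(b a b)  (reduce the b square) = y^3*z - x*y^2 - 2*y*z + x
so tr(b^2 a^-1 b^2) = tr(b^4) * tr(a) - tr(b^4 a)  (eliminate a^-1) = x*y^4 - y^3*z - 3*x*y^2 + 2*y*z + x
so tr(a b a b) = tr(b a) * tr(b a) - tr(1)  (split on b) = z^2 - 2
tr(a b a) = tr(a) * tr(b a) - tr(b)  (reduce the a square) = x*z - y
reduce: tr(a b^2 a b) = tr(b) * tr(a b a b) - tr(a b a)  (reduce the b square) = y*z^2 - x*z - y
tr(a^2) = tr(a) * tr(a) - tr(1)  (reduce the a square) = x^2 - 2
so tr(a b^2 a) = tr(b) * tr(a^2 b) - tr(a^2)  (reduce the b square) = x*y*z - x^2 - y^2 + 2
tr(b^2 a b^2 a) = tr(b) * tr(a b^2 a b) - tr(a b^2 a)  (reduce the b square) = y^2*z^2 - 2*x*y*z + x^2 - 2
tr(b^2 a^-1 b^2 a) = tr(b^2 a b^2) * tr(a) - tr(b^2 a b^2 a)  (eliminate a^-1) = x*y^3*z - x^2*y^2 - y^2*z^2 + 2
tr(b^2 a^-1 b^2 a^-1) = tr(b^2 a^-1 b^2) * tr(a) - tr(b^2 a^-1 b^2 a)  (eliminate a^-1) = x^2*y^4 - 2*x*y^3*z - 2*x^2*y^2 + y^2*z^2 + 2*x*y*z + x^2 - 2
tr(b^2 a^-1 b^2 a^-2) = tr(b^2 a^-1 b^2 a^-1) * tr(a) - tr(b^2 a^-1 b^2)  (eliminate a^-1) = x^3*y^4 - 2*x^2*y^3*z - 2*x^3*y^2 - x*y^4 + x*y^2*z^2 + 2*x^2*y*z + y^3*z + x^3 + 3*x*y^2 - 2*y*z - 3*x
tr(a^-3 b^2 a^-1 b^2) = tr(b^2 a^-1 b^2 a^-2) * tr(a) - tr(b^2 a^-1 b^2 a^-1)  (eliminate a^-1) = x^4*y^4 - 2*x^3*y^3*z - 2*x^4*y^2 - 2*x^2*y^4 + x^2*y^2*z^2 + 2*x^3*y*z + 3*x*y^3*z + x^4 + 5*x^2*y^2 - y^2*z^2 - 4*x*y*z - 4*x^2 + 2
reduce: tr(b^2 a^-1 b^2 a^-4) = tr(a^-3 b^2 a^-1 b^2) * tr(a) - tr(a^-3 b^2 a^-1 b^2 a)  (eliminate a^-1) = x^5*y^4 - 2*x^4*y^3*z - 2*x^5*y^2 - 3*x^3*y^4 + x^3*y^2*z^2 + 2*x^4*y*z + 5*x^2*y^3*z + x^5 + 7*x^3*y^2 + x*y^4 - 2*x*y^2*z^2 - 6*x^2*y*z - y^3*z - 5*x^3 - 3*x*y^2 + 2*y*z + 5*x
tr(a^-1 b^2 a^-1 b^2 a^-4) = tr(b^2 a^-1 b^2 a^-4) * tr(a) - tr(b^2 a^-1 b^2 a^-3)  (eliminate a^-1) = x^6*y^4 - 2*x^5*y^3*z - 2*x^6*y^2 - 4*x^4*y^4 + x^4*y^2*z^2 + 2*x^5*y*z + 7*x^3*y^3*z + x^6 + 9*x^4*y^2 + 3*x^2*y^4 - 3*x^2*y^2*z^2 - 8*x^3*y*z - 4*x*y^3*z - 6*x^4 - 8*x^2*y^2 + y^2*z^2 + 6*x*y*z + 9*x^2 - 2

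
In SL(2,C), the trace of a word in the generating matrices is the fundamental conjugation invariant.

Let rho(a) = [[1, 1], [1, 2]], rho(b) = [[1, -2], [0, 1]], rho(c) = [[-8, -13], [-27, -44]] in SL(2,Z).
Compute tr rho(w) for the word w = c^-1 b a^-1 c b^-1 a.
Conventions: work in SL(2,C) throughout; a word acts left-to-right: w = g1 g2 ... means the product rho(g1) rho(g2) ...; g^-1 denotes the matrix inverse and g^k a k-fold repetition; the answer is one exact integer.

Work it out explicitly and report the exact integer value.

rho(c^-1) = [[-44, 13], [27, -8]]
... * rho(b) = [[1, -2], [0, 1]]  ->  [[-44, 101], [27, -62]]
... * rho(a^-1) = [[2, -1], [-1, 1]]  ->  [[-189, 145], [116, -89]]
... * rho(c) = [[-8, -13], [-27, -44]]  ->  [[-2403, -3923], [1475, 2408]]
... * rho(b^-1) = [[1, 2], [0, 1]]  ->  [[-2403, -8729], [1475, 5358]]
... * rho(a) = [[1, 1], [1, 2]]  ->  [[-11132, -19861], [6833, 12191]]
tr = -11132 + 12191 = 1059

1059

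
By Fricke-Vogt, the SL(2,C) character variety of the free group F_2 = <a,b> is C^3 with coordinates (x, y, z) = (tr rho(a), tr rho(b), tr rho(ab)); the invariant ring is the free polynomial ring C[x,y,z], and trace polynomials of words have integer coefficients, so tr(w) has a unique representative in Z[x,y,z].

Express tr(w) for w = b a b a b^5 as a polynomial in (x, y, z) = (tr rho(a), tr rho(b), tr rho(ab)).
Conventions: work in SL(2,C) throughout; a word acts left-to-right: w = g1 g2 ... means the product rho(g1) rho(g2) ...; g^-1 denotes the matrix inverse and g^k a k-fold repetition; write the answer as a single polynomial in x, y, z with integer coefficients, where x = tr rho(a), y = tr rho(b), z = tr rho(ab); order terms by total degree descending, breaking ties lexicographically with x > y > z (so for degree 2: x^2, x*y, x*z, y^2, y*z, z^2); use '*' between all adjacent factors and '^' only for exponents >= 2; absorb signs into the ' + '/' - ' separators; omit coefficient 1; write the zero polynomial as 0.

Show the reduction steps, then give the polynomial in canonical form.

y^5*z^2 - x*y^4*z - y^5 - 4*y^3*z^2 + 3*x*y^2*z + 5*y^3 + 3*y*z^2 - x*z - 5*y

and trace(a b a b) = trace(a b)*trace(a b) - trace(1)   [split at repeated a] = z^2 - 2
trace(a b a) = trace(a)*trace(b a) - trace(b) = x*z - y
trace(b a b a b) = trace(b)*trace(a b a b) - trace(a b a) = y*z^2 - x*z - y
and trace(a b a b^3) = trace(b)*trace(b a b a b) - trace(b a b a) = y^2*z^2 - x*y*z - y^2 - z^2 + 2
trace(b^3 a b a b) = trace(b)*trace(a b a b^3) - trace(a b a b^2) = y^3*z^2 - x*y^2*z - y^3 - 2*y*z^2 + x*z + 3*y
trace(a b a b^5) = trace(b)*trace(b^3 a b a b) - trace(b^3 a b a) = y^4*z^2 - x*y^3*z - y^4 - 3*y^2*z^2 + 2*x*y*z + 4*y^2 + z^2 - 2
next, trace(b a b a b^5) = trace(b)*trace(a b a b^5) - trace(a b a b^4) = y^5*z^2 - x*y^4*z - y^5 - 4*y^3*z^2 + 3*x*y^2*z + 5*y^3 + 3*y*z^2 - x*z - 5*y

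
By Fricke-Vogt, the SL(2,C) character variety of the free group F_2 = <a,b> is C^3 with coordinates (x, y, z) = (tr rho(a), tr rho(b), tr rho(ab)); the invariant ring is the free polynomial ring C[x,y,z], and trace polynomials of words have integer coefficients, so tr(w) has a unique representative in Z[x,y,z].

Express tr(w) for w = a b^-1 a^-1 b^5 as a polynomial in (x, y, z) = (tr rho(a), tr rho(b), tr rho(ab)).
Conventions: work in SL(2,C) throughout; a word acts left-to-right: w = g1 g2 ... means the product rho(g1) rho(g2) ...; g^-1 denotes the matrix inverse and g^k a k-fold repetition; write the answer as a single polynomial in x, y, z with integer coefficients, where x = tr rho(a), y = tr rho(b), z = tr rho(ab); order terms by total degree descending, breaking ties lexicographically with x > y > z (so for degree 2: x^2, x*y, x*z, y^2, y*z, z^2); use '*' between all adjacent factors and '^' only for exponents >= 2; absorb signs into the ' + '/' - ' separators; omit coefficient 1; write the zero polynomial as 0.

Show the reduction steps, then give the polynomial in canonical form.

-x*y^5*z + x^2*y^4 + y^6 + y^4*z^2 + 3*x*y^3*z - 3*x^2*y^2 - 6*y^4 - 3*y^2*z^2 - x*y*z + x^2 + 9*y^2 + z^2 - 2

next, trace(a b^2) = trace(b)*trace(a b) - trace(a) = y*z - x
trace(b^2 a b) = trace(b)*trace(a b^2) - trace(a b) = y^2*z - x*y - z
next, trace(b^4 a) = trace(b)*trace(b^2 a b) - trace(b^2 a) = y^3*z - x*y^2 - 2*y*z + x
next, trace(b^5 a) = trace(b)*trace(b^3 a b) - trace(b^3 a) = y^4*z - x*y^3 - 3*y^2*z + 2*x*y + z
next, trace(b^2) = trace(b)*trace(b) - trace(1) = y^2 - 2
and trace(b^3) = trace(b)*trace(b^2) - trace(b) = y^3 - 3*y
trace(b^4) = trace(b)*trace(b^3) - trace(b^2) = y^4 - 4*y^2 + 2
trace(b^5) = trace(b)*trace(b^4) - trace(b^3) = y^5 - 5*y^3 + 5*y
trace(a b^5 a) = trace(a)*trace(b^5 a) - trace(b^5) = x*y^4*z - x^2*y^3 - y^5 - 3*x*y^2*z + 2*x^2*y + 5*y^3 + x*z - 5*y
trace(a b a b) = trace(a b)*trace(a b) - trace(1)   [split at repeated a] = z^2 - 2
trace(a b a) = trace(a)*trace(b a) - trace(b) = x*z - y
trace(a b a b^2) = trace(b)*trace(a b a b) - trace(a b a) = y*z^2 - x*z - y
and trace(b a b a b^2) = trace(b)*trace(a b a b^2) - trace(a b a b) = y^2*z^2 - x*y*z - y^2 - z^2 + 2
and trace(b^3 a b a b) = trace(b)*trace(b a b a b^2) - trace(b a b a b) = y^3*z^2 - x*y^2*z - y^3 - 2*y*z^2 + x*z + 3*y
trace(a b^5 a b) = trace(b)*trace(b^3 a b a b) - trace(b^3 a b a) = y^4*z^2 - x*y^3*z - y^4 - 3*y^2*z^2 + 2*x*y*z + 4*y^2 + z^2 - 2
trace(b^5 a b^-1 a) = trace(a b^5 a)*trace(b) - trace(a b^5 a b) = x*y^5*z - x^2*y^4 - y^6 - y^4*z^2 - 2*x*y^3*z + 2*x^2*y^2 + 6*y^4 + 3*y^2*z^2 - x*y*z - 9*y^2 - z^2 + 2
trace(a b^-1 a^-1 b^5) = trace(b^5 a b^-1)*trace(a) - trace(b^5 a b^-1 a) = -x*y^5*z + x^2*y^4 + y^6 + y^4*z^2 + 3*x*y^3*z - 3*x^2*y^2 - 6*y^4 - 3*y^2*z^2 - x*y*z + x^2 + 9*y^2 + z^2 - 2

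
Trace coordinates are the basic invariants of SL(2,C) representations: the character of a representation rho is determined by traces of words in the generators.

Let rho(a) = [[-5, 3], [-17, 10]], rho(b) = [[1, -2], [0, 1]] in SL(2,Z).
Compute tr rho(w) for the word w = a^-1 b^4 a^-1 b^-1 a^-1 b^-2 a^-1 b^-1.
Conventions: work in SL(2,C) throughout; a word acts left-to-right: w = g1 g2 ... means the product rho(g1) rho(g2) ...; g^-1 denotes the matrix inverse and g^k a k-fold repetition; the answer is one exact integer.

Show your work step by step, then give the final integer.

rho(a^-1) = [[10, -3], [17, -5]]
... * rho(b) = [[1, -2], [0, 1]]  ->  [[10, -23], [17, -39]]
... * rho(b) = [[1, -2], [0, 1]]  ->  [[10, -43], [17, -73]]
... * rho(b) = [[1, -2], [0, 1]]  ->  [[10, -63], [17, -107]]
... * rho(b) = [[1, -2], [0, 1]]  ->  [[10, -83], [17, -141]]
... * rho(a^-1) = [[10, -3], [17, -5]]  ->  [[-1311, 385], [-2227, 654]]
... * rho(b^-1) = [[1, 2], [0, 1]]  ->  [[-1311, -2237], [-2227, -3800]]
... * rho(a^-1) = [[10, -3], [17, -5]]  ->  [[-51139, 15118], [-86870, 25681]]
... * rho(b^-1) = [[1, 2], [0, 1]]  ->  [[-51139, -87160], [-86870, -148059]]
... * rho(b^-1) = [[1, 2], [0, 1]]  ->  [[-51139, -189438], [-86870, -321799]]
... * rho(a^-1) = [[10, -3], [17, -5]]  ->  [[-3731836, 1100607], [-6339283, 1869605]]
... * rho(b^-1) = [[1, 2], [0, 1]]  ->  [[-3731836, -6363065], [-6339283, -10808961]]
tr = -3731836 + -10808961 = -14540797

-14540797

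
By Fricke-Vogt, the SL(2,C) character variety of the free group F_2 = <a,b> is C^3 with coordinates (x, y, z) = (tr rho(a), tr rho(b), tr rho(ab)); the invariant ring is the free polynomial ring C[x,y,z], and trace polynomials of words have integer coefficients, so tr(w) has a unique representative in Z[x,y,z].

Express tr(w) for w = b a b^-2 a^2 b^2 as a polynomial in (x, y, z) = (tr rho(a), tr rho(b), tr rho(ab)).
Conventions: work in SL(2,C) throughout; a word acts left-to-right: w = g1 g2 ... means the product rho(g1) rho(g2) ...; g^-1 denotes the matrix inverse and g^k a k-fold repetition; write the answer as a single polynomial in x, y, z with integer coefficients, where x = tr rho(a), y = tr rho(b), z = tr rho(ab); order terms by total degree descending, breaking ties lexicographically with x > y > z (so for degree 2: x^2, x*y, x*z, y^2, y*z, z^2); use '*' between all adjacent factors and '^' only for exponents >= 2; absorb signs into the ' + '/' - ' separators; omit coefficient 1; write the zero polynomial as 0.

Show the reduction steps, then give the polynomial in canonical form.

tr(a^2 b) = tr(a)*tr(b a) - tr(b)   [square of a] = x*z - y
tr(a^2) = tr(a)*tr(a) - tr(1)   [square of a] = x^2 - 2
tr(a b^2 a) = tr(b)*tr(a^2 b) - tr(a^2)   [square of b] = x*y*z - x^2 - y^2 + 2
use: tr(a b^2) = tr(b)*tr(a b) - tr(a)   [square of b] = y*z - x
tr(a^3 b^2) = tr(a)*tr(a b^2 a) - tr(a b^2)   [square of a] = x^2*y*z - x^3 - x*y^2 - y*z + 3*x
tr(a^3 b) = tr(a)*tr(b a^2) - tr(b a)   [square of a] = x^2*z - x*y - z
use: tr(a^2 b^3 a) = tr(b)*tr(a^3 b^2) - tr(a^3 b)   [square of b] = x^2*y^2*z - x^3*y - x*y^3 - x^2*z - y^2*z + 4*x*y + z
tr(a b a b) = tr(b a)*tr(b a) - tr(1)   [split at a repeated b] = z^2 - 2
apply: tr(a b a b^2) = tr(b)*tr(a b a b) - tr(a b a)   [square of b] = y*z^2 - x*z - y
apply: tr(b^3 a b a) = tr(b)*tr(a b a b^2) - tr(a b a b)   [square of b] = y^2*z^2 - x*y*z - y^2 - z^2 + 2
tr(b^2 a b) = tr(b)*tr(a b^2) - tr(a b)   [square of b] = y^2*z - x*y - z
tr(b^3 a b) = tr(b)*tr(b^2 a b) - tr(b^2 a)   [square of b] = y^3*z - x*y^2 - 2*y*z + x
tr(a^2 b^3 a b) = tr(a)*tr(b^3 a b a) - tr(b^3 a b)   [square of a] = x*y^2*z^2 - x^2*y*z - y^3*z - x*z^2 + 2*y*z + x
tr(a^2 b^3 a b^-1) = tr(a^2 b^3 a)*tr(b) - tr(a^2 b^3 a b)   [inverse elimination on b] = x^2*y^3*z - x^3*y^2 - x*y^4 - x*y^2*z^2 + 4*x*y^2 + x*z^2 - y*z - x
tr(b a b^-2 a^2 b^2) = tr(a^2 b^3 a b^-1)*tr(b) - tr(a^2 b^3 a)   [inverse elimination on b] = x^2*y^4*z - x^3*y^3 - x*y^5 - x*y^3*z^2 - x^2*y^2*z + x^3*y + 5*x*y^3 + x*y*z^2 + x^2*z - 5*x*y - z

x^2*y^4*z - x^3*y^3 - x*y^5 - x*y^3*z^2 - x^2*y^2*z + x^3*y + 5*x*y^3 + x*y*z^2 + x^2*z - 5*x*y - z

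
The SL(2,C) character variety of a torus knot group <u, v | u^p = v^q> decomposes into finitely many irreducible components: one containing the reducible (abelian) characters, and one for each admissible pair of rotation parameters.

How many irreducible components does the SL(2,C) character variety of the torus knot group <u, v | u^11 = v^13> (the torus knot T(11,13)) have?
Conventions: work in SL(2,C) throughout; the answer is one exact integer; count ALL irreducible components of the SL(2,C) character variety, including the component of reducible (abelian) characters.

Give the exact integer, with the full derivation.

61

Gamma = < u, v | u^11 = v^13 > (torus knot T(11,13)); the central element u^11 = v^13 acts as +I or -I in any irreducible SL(2,C) representation.
This locks tr(u) to 2*cos(pi*alpha/11), alpha in 1..10, and tr(v) to 2*cos(pi*beta/13), beta in 1..12, on each component of irreducible characters.
Consistency of u^11 = (-1)^alpha I with v^13 = (-1)^beta I forces alpha = beta (mod 2).
count pairs: odd alpha (5 choices) x odd beta (6), plus even alpha (5) x even beta (6): 5*6 + 5*6 = 60.
components with irreducible characters: 60; plus the single component of reducible (abelian) characters: total 61.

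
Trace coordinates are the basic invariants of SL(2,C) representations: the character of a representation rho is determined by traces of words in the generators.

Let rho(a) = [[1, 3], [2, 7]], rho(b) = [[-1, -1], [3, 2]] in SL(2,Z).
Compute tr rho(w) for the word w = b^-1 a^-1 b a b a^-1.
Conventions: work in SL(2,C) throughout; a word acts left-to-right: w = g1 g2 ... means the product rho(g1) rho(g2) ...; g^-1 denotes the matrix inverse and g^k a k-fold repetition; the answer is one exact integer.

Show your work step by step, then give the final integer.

rho(b^-1) = [[2, 1], [-3, -1]]
... * rho(a^-1) = [[7, -3], [-2, 1]]  ->  [[12, -5], [-19, 8]]
... * rho(b) = [[-1, -1], [3, 2]]  ->  [[-27, -22], [43, 35]]
... * rho(a) = [[1, 3], [2, 7]]  ->  [[-71, -235], [113, 374]]
... * rho(b) = [[-1, -1], [3, 2]]  ->  [[-634, -399], [1009, 635]]
... * rho(a^-1) = [[7, -3], [-2, 1]]  ->  [[-3640, 1503], [5793, -2392]]
tr = -3640 + -2392 = -6032

-6032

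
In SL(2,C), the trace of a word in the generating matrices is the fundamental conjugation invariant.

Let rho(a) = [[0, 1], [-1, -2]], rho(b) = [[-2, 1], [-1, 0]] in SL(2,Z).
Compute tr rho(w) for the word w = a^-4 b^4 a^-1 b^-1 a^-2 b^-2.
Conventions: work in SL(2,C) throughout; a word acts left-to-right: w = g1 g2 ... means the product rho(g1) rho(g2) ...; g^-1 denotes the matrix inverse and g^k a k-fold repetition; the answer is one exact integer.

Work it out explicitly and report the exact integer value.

2526

rho(a^-1) = [[-2, -1], [1, 0]]
... * rho(a^-1) = [[-2, -1], [1, 0]]  ->  [[3, 2], [-2, -1]]
... * rho(a^-1) = [[-2, -1], [1, 0]]  ->  [[-4, -3], [3, 2]]
... * rho(a^-1) = [[-2, -1], [1, 0]]  ->  [[5, 4], [-4, -3]]
... * rho(b) = [[-2, 1], [-1, 0]]  ->  [[-14, 5], [11, -4]]
... * rho(b) = [[-2, 1], [-1, 0]]  ->  [[23, -14], [-18, 11]]
... * rho(b) = [[-2, 1], [-1, 0]]  ->  [[-32, 23], [25, -18]]
... * rho(b) = [[-2, 1], [-1, 0]]  ->  [[41, -32], [-32, 25]]
... * rho(a^-1) = [[-2, -1], [1, 0]]  ->  [[-114, -41], [89, 32]]
... * rho(b^-1) = [[0, -1], [1, -2]]  ->  [[-41, 196], [32, -153]]
... * rho(a^-1) = [[-2, -1], [1, 0]]  ->  [[278, 41], [-217, -32]]
... * rho(a^-1) = [[-2, -1], [1, 0]]  ->  [[-515, -278], [402, 217]]
... * rho(b^-1) = [[0, -1], [1, -2]]  ->  [[-278, 1071], [217, -836]]
... * rho(b^-1) = [[0, -1], [1, -2]]  ->  [[1071, -1864], [-836, 1455]]
tr = 1071 + 1455 = 2526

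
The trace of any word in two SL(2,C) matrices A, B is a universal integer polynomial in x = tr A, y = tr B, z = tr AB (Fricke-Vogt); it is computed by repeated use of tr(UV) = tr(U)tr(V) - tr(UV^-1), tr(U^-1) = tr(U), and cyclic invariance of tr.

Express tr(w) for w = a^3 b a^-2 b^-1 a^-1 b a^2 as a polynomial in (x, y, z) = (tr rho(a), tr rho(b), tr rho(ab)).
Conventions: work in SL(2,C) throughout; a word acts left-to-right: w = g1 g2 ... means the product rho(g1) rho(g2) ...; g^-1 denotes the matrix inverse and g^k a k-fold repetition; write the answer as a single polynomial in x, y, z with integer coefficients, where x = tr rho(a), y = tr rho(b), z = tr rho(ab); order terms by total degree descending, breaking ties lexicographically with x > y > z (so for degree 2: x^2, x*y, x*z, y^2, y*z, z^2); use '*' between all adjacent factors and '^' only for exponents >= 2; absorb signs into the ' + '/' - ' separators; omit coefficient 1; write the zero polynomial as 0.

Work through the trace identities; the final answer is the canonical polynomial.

apply: tr(b a^2) = tr(a) * tr(b a) - tr(b) = x*z - y
tr(a^3 b) = tr(a) * tr(b a^2) - tr(b a) = x^2*z - x*y - z
tr(b a^4) = tr(a) * tr(a^2 b a) - tr(a^2 b) = x^3*z - x^2*y - 2*x*z + y
apply: tr(a^3 b a^2) = tr(a) * tr(b a^4) - tr(b a^3) = x^4*z - x^3*y - 3*x^2*z + 2*x*y + z
tr(a b a^5) = tr(a) * tr(a^3 b a^2) - tr(a^3 b a) = x^5*z - x^4*y - 4*x^3*z + 3*x^2*y + 3*x*z - y
tr(b a b a) = tr(a b) * tr(a b) - tr(1) = z^2 - 2
tr(b a b) = tr(b) * tr(a b) - tr(a) = y*z - x
tr(a b a b a) = tr(a) * tr(b a b a) - tr(b a b) = x*z^2 - y*z - x
apply: tr(b a^3 b a) = tr(a) * tr(a b a b a) - tr(a b a b) = x^2*z^2 - x*y*z - x^2 - z^2 + 2
apply: tr(a^2) = tr(a) * tr(a) - tr(1) = x^2 - 2
use: tr(b^2 a^2) = tr(b) * tr(a^2 b) - tr(a^2) = x*y*z - x^2 - y^2 + 2
use: tr(b a^3 b) = tr(a) * tr(b^2 a^2) - tr(b^2 a) = x^2*y*z - x^3 - x*y^2 - y*z + 3*x
apply: tr(a b a^2 b a^2) = tr(a) * tr(b a^3 b a) - tr(b a^3 b) = x^3*z^2 - 2*x^2*y*z + x*y^2 - x*z^2 + y*z - x
use: tr(a b a^2 b a) = tr(a) * tr(b a^2 b a) - tr(b a^2 b) = x^2*z^2 - 2*x*y*z + y^2 - 2
use: tr(a^2 b a^2 b a^2) = tr(a) * tr(a b a^2 b a^2) - tr(a b a^2 b a) = x^4*z^2 - 2*x^3*y*z + x^2*y^2 - 2*x^2*z^2 + 3*x*y*z - x^2 - y^2 + 2
apply: tr(a b a^5 b a) = tr(a) * tr(a^2 b a^2 b a^2) - tr(a^2 b a^2 b a) = x^5*z^2 - 2*x^4*y*z + x^3*y^2 - 3*x^3*z^2 + 5*x^2*y*z - x^3 - 2*x*y^2 + x*z^2 - y*z + 3*x
use: tr(b a b a b a) = tr(a b) * tr(a b a b) - tr(a^-1 b^-1) = z^3 - 3*z
tr(b a b a b) = tr(b) * tr(a b a b) - tr(a b a) = y*z^2 - x*z - y
tr(a b a b a b a) = tr(a) * tr(b a b a b a) - tr(b a b a b) = x*z^3 - y*z^2 - 2*x*z + y
tr(a b a b a b a^2) = tr(a) * tr(a b a b a b a) - tr(a b a b a b) = x^2*z^3 - x*y*z^2 - 2*x^2*z - z^3 + x*y + 3*z
tr(a^2 b a b a b a^2) = tr(a) * tr(a b a b a b a^2) - tr(a b a b a b a) = x^3*z^3 - x^2*y*z^2 - 2*x^3*z - 2*x*z^3 + x^2*y + y*z^2 + 5*x*z - y
tr(a b a^5 b a b) = tr(a) * tr(a^2 b a b a b a^2) - tr(a^2 b a b a b a) = x^4*z^3 - x^3*y*z^2 - 2*x^4*z - 3*x^2*z^3 + x^3*y + 2*x*y*z^2 + 7*x^2*z + z^3 - 2*x*y - 3*z
tr(b^-1 a b a^5 b a) = tr(a b a^5 b a) * tr(b) - tr(a b a^5 b a b) = x^5*y*z^2 - 2*x^4*y^2*z - x^4*z^3 + x^3*y^3 - 2*x^3*y*z^2 + 2*x^4*z + 5*x^2*y^2*z + 3*x^2*z^3 - 2*x^3*y - 2*x*y^3 - x*y*z^2 - 7*x^2*z - y^2*z - z^3 + 5*x*y + 3*z
apply: tr(a^-1 b^-1 a b a^5 b) = tr(b^-1 a b a^5 b) * tr(a) - tr(b^-1 a b a^5 b a) = -x^5*y*z^2 + x^6*z + 2*x^4*y^2*z + x^4*z^3 - x^5*y - x^3*y^3 + 2*x^3*y*z^2 - 6*x^4*z - 5*x^2*y^2*z - 3*x^2*z^3 + 5*x^3*y + 2*x*y^3 + x*y*z^2 + 10*x^2*z + y^2*z + z^3 - 6*x*y - 3*z
tr(b a^5 b a^-2 b^-1 a) = tr(a^-1 b^-1 a b a^5 b) * tr(a) - tr(a^-1 b^-1 a b a^5 b a) = -x^6*y*z^2 + x^7*z + 2*x^5*y^2*z + x^5*z^3 - x^6*y - x^4*y^3 + 2*x^4*y*z^2 - 7*x^5*z - 5*x^3*y^2*z - 3*x^3*z^3 + 6*x^4*y + 2*x^2*y^3 + x^2*y*z^2 + 14*x^3*z + x*y^2*z + x*z^3 - 9*x^2*y - 6*x*z + y
apply: tr(a^3 b a^-2 b^-1 a^-1 b a^2) = tr(b a^5 b a^-2 b^-1) * tr(a) - tr(b a^5 b a^-2 b^-1 a) = x^6*y*z^2 - x^7*z - 2*x^5*y^2*z - x^5*z^3 + x^6*y + x^4*y^3 - 2*x^4*y*z^2 + 7*x^5*z + 5*x^3*y^2*z + 3*x^3*z^3 - 6*x^4*y - 2*x^2*y^3 - x^2*y*z^2 - 13*x^3*z - x*y^2*z - x*z^3 + 8*x^2*y + 5*x*z - y

x^6*y*z^2 - x^7*z - 2*x^5*y^2*z - x^5*z^3 + x^6*y + x^4*y^3 - 2*x^4*y*z^2 + 7*x^5*z + 5*x^3*y^2*z + 3*x^3*z^3 - 6*x^4*y - 2*x^2*y^3 - x^2*y*z^2 - 13*x^3*z - x*y^2*z - x*z^3 + 8*x^2*y + 5*x*z - y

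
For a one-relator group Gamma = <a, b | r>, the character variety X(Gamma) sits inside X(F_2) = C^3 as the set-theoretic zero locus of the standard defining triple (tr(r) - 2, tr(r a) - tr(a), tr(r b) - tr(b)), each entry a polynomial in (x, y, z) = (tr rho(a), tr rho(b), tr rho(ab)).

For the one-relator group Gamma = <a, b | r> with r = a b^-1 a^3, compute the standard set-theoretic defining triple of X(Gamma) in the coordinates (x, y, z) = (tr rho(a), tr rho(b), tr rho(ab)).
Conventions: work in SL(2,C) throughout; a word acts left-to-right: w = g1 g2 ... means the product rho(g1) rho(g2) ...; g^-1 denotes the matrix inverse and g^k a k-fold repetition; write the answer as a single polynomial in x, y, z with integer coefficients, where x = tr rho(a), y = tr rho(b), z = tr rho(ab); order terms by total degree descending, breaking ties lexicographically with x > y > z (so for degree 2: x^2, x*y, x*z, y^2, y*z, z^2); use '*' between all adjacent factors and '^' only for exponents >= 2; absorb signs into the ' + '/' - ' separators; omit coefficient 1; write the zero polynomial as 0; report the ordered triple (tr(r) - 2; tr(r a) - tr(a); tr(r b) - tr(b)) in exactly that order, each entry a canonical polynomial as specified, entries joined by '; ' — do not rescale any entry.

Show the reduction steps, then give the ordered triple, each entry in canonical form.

x^4*y - x^3*z - 3*x^2*y + 2*x*z + y - 2; x^5*y - x^4*z - 4*x^3*y + 3*x^2*z + 3*x*y - x - z; x^3*y*z - x^2*y^2 - x^2*z^2 - x*y*z + x^2 + y^2 + z^2 - y - 2

tr(a^2) = tr(a) tr(a) - tr(1) = x^2 - 2
tr(a^3) = tr(a) tr(a^2) - tr(a) = x^3 - 3*x
tr(a^4) = tr(a) tr(a^3) - tr(a^2) = x^4 - 4*x^2 + 2
tr(b a^2) = tr(a) tr(b a) - tr(b) = x*z - y
tr(b a^3) = tr(a) tr(b a^2) - tr(b a) = x^2*z - x*y - z
tr(a^4 b) = tr(a) tr(b a^3) - tr(b a^2) = x^3*z - x^2*y - 2*x*z + y
tr(a b^-1 a^3) = tr(a^4) tr(b) - tr(a^4 b) = x^4*y - x^3*z - 3*x^2*y + 2*x*z + y
tr(a^5) = tr(a) tr(a^4) - tr(a^3)  (reduce the a square) = x^5 - 5*x^3 + 5*x
tr(a^5 b) = tr(a) tr(a^2 b a^2) - tr(a^2 b a)  (reduce the a square) = x^4*z - x^3*y - 3*x^2*z + 2*x*y + z
tr(a b^-1 a^4) = tr(a^5) tr(b) - tr(a^5 b)  (eliminate b^-1) = x^5*y - x^4*z - 4*x^3*y + 3*x^2*z + 3*x*y - z
tr(b a b a) = tr(a b) tr(a b) - tr(1)   [split at a repeated a] = z^2 - 2
tr(b a b) = tr(b) tr(a b) - tr(a)   [square of b] = y*z - x
tr(a b a b a) = tr(a) tr(b a b a) - tr(b a b)   [square of a] = x*z^2 - y*z - x
tr(a^3 b a b) = tr(a) tr(a b a b a) - tr(a b a b)   [square of a] = x^2*z^2 - x*y*z - x^2 - z^2 + 2
tr(a b^-1 a^3 b) = tr(a^3 b a) tr(b) - tr(a^3 b a b)   [inverse elimination on b] = x^3*y*z - x^2*y^2 - x^2*z^2 - x*y*z + x^2 + y^2 + z^2 - 2
assemble the triple (tr(r) - 2; tr(r a) - x; tr(r b) - y)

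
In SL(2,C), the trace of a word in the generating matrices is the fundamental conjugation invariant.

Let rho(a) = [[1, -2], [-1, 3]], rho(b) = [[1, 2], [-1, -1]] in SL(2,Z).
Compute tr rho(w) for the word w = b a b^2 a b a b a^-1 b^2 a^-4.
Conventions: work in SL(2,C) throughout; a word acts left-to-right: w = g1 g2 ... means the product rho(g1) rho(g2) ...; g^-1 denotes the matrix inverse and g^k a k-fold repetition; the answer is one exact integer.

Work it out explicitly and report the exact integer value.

rho(b) = [[1, 2], [-1, -1]]
... * rho(a) = [[1, -2], [-1, 3]]  ->  [[-1, 4], [0, -1]]
... * rho(b) = [[1, 2], [-1, -1]]  ->  [[-5, -6], [1, 1]]
... * rho(b) = [[1, 2], [-1, -1]]  ->  [[1, -4], [0, 1]]
... * rho(a) = [[1, -2], [-1, 3]]  ->  [[5, -14], [-1, 3]]
... * rho(b) = [[1, 2], [-1, -1]]  ->  [[19, 24], [-4, -5]]
... * rho(a) = [[1, -2], [-1, 3]]  ->  [[-5, 34], [1, -7]]
... * rho(b) = [[1, 2], [-1, -1]]  ->  [[-39, -44], [8, 9]]
... * rho(a^-1) = [[3, 2], [1, 1]]  ->  [[-161, -122], [33, 25]]
... * rho(b) = [[1, 2], [-1, -1]]  ->  [[-39, -200], [8, 41]]
... * rho(b) = [[1, 2], [-1, -1]]  ->  [[161, 122], [-33, -25]]
... * rho(a^-1) = [[3, 2], [1, 1]]  ->  [[605, 444], [-124, -91]]
... * rho(a^-1) = [[3, 2], [1, 1]]  ->  [[2259, 1654], [-463, -339]]
... * rho(a^-1) = [[3, 2], [1, 1]]  ->  [[8431, 6172], [-1728, -1265]]
... * rho(a^-1) = [[3, 2], [1, 1]]  ->  [[31465, 23034], [-6449, -4721]]
tr = 31465 + -4721 = 26744

26744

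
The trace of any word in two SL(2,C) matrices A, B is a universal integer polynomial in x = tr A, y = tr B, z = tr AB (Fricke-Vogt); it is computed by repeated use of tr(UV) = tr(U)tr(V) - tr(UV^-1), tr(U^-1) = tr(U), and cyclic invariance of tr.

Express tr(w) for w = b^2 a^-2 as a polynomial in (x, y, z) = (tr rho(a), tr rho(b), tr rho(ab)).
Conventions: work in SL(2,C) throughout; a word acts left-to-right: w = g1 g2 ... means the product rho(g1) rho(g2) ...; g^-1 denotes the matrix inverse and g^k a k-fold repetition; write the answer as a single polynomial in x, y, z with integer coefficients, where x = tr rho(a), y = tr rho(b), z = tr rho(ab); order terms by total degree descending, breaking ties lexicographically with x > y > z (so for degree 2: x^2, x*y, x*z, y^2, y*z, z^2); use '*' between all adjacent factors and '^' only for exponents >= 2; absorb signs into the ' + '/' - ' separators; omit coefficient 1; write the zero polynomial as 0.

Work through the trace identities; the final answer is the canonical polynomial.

x^2*y^2 - x*y*z - x^2 - y^2 + 2

reduce: trace(b^2) = trace(b)*trace(b) - trace(1) = y^2 - 2
so trace(b^2 a) = trace(b)*trace(a b) - trace(a) = y*z - x
reduce: trace(b^2 a^-1) = trace(b^2)*trace(a) - trace(b^2 a) = x*y^2 - y*z - x
reduce: trace(b^2 a^-2) = trace(b^2 a^-1)*trace(a) - trace(b^2) = x^2*y^2 - x*y*z - x^2 - y^2 + 2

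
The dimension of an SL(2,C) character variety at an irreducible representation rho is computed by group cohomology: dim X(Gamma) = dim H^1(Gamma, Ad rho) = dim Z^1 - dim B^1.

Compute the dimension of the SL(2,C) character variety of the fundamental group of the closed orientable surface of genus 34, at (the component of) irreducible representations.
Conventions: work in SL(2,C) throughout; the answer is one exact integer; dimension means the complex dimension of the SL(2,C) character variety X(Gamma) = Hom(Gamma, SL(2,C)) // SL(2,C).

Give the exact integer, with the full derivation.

198

The genus-34 surface group: 2g = 68 generators, one relator prod [a_i, b_i].
Unconstrained cocycle data is one sl_2 vector per generator (204 dimensions), cut by the relator condition d_2(z) = 0.
At an irreducible rho, H^2 = coker(d_2) vanishes (Poincare duality: H^2 is dual to H^0 = invariants = 0), so d_2 is surjective onto sl_2 and dim Z^1 = 204 - 3 = 201.
dim B^1 = 3 (coboundaries, injective at irreducible rho).
Hence dim X = 201 - 3 = 198.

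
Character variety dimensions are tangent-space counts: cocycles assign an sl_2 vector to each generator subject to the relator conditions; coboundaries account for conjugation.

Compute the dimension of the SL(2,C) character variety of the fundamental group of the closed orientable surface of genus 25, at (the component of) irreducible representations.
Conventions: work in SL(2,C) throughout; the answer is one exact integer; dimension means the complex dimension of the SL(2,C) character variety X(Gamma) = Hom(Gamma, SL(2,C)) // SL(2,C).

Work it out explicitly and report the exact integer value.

The genus-25 surface group: 2g = 50 generators, one relator prod [a_i, b_i].
Unconstrained cocycle data is one sl_2 vector per generator (150 dimensions), cut by the relator condition d_2(z) = 0.
At an irreducible rho, H^2 = coker(d_2) vanishes (Poincare duality: H^2 is dual to H^0 = invariants = 0), so d_2 is surjective onto sl_2 and dim Z^1 = 150 - 3 = 147.
As always at irreducible rho, dim B^1 = 3.
dim H^1 = 147 - 3 = 144 = dim X.

144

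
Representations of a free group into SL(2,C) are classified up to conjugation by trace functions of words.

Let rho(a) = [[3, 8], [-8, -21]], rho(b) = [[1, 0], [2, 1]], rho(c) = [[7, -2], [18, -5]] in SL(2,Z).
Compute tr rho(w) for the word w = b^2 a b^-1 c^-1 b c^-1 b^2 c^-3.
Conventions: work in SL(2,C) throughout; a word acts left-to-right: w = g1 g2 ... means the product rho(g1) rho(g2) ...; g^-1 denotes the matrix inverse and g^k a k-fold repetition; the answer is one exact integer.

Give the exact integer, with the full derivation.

rho(b) = [[1, 0], [2, 1]]
... * rho(b) = [[1, 0], [2, 1]]  ->  [[1, 0], [4, 1]]
... * rho(a) = [[3, 8], [-8, -21]]  ->  [[3, 8], [4, 11]]
... * rho(b^-1) = [[1, 0], [-2, 1]]  ->  [[-13, 8], [-18, 11]]
... * rho(c^-1) = [[-5, 2], [-18, 7]]  ->  [[-79, 30], [-108, 41]]
... * rho(b) = [[1, 0], [2, 1]]  ->  [[-19, 30], [-26, 41]]
... * rho(c^-1) = [[-5, 2], [-18, 7]]  ->  [[-445, 172], [-608, 235]]
... * rho(b) = [[1, 0], [2, 1]]  ->  [[-101, 172], [-138, 235]]
... * rho(b) = [[1, 0], [2, 1]]  ->  [[243, 172], [332, 235]]
... * rho(c^-1) = [[-5, 2], [-18, 7]]  ->  [[-4311, 1690], [-5890, 2309]]
... * rho(c^-1) = [[-5, 2], [-18, 7]]  ->  [[-8865, 3208], [-12112, 4383]]
... * rho(c^-1) = [[-5, 2], [-18, 7]]  ->  [[-13419, 4726], [-18334, 6457]]
tr = -13419 + 6457 = -6962

-6962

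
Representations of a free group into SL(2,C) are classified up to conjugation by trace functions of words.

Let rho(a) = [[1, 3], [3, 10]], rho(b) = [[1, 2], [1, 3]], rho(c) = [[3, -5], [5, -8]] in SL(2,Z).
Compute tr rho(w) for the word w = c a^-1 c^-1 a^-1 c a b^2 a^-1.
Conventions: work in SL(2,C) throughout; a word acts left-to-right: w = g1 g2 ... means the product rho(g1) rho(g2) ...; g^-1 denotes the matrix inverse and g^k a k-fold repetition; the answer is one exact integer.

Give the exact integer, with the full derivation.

rho(c) = [[3, -5], [5, -8]]
... * rho(a^-1) = [[10, -3], [-3, 1]]  ->  [[45, -14], [74, -23]]
... * rho(c^-1) = [[-8, 5], [-5, 3]]  ->  [[-290, 183], [-477, 301]]
... * rho(a^-1) = [[10, -3], [-3, 1]]  ->  [[-3449, 1053], [-5673, 1732]]
... * rho(c) = [[3, -5], [5, -8]]  ->  [[-5082, 8821], [-8359, 14509]]
... * rho(a) = [[1, 3], [3, 10]]  ->  [[21381, 72964], [35168, 120013]]
... * rho(b) = [[1, 2], [1, 3]]  ->  [[94345, 261654], [155181, 430375]]
... * rho(b) = [[1, 2], [1, 3]]  ->  [[355999, 973652], [585556, 1601487]]
... * rho(a^-1) = [[10, -3], [-3, 1]]  ->  [[639034, -94345], [1051099, -155181]]
tr = 639034 + -155181 = 483853

483853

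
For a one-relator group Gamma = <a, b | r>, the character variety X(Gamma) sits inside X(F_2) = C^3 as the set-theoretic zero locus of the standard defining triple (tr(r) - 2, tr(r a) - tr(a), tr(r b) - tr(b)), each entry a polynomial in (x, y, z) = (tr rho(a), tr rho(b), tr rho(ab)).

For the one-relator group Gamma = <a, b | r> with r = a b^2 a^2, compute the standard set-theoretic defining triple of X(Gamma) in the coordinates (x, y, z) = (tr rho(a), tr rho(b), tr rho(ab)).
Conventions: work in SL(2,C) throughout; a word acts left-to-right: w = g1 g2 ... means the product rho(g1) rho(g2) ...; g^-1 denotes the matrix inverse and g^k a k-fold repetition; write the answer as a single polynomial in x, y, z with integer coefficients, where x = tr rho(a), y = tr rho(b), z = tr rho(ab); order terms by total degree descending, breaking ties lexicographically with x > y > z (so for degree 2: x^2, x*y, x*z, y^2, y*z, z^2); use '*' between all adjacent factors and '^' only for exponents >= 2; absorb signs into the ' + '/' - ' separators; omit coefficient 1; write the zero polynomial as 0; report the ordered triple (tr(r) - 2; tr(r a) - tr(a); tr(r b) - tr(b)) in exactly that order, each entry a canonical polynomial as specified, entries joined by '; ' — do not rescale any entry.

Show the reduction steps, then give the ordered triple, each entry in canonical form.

x^2*y*z - x^3 - x*y^2 - y*z + 3*x - 2; x^3*y*z - x^4 - x^2*y^2 - 2*x*y*z + 4*x^2 + y^2 - x - 2; x*y*z^2 - x^2*z - y^2*z - y + z

tr(a^2 b) = tr(a)*tr(b a) - tr(b)   [square of a] = x*z - y
tr(a^2) = tr(a)*tr(a) - tr(1)   [square of a] = x^2 - 2
tr(a b^2 a) = tr(b)*tr(a^2 b) - tr(a^2)   [square of b] = x*y*z - x^2 - y^2 + 2
tr(a b^2) = tr(b)*tr(a b) - tr(a)   [square of b] = y*z - x
tr(a b^2 a^2) = tr(a)*tr(a b^2 a) - tr(a b^2)   [square of a] = x^2*y*z - x^3 - x*y^2 - y*z + 3*x
tr(a b^2 a^3) = tr(a)*tr(a b^2 a^2) - tr(a b^2 a) = x^3*y*z - x^4 - x^2*y^2 - 2*x*y*z + 4*x^2 + y^2 - 2
tr(a b a b) = tr(b a)*tr(b a) - tr(1)   [split at repeated b] = z^2 - 2
tr(b a b^2 a) = tr(b)*tr(a b a b) - tr(a b a) = y*z^2 - x*z - y
tr(b a b^2) = tr(b)*tr(b a b) - tr(b a) = y^2*z - x*y - z
tr(a b^2 a^2 b) = tr(a)*tr(b a b^2 a) - tr(b a b^2) = x*y*z^2 - x^2*z - y^2*z + z
assemble the triple (tr(r) - 2; tr(r a) - x; tr(r b) - y)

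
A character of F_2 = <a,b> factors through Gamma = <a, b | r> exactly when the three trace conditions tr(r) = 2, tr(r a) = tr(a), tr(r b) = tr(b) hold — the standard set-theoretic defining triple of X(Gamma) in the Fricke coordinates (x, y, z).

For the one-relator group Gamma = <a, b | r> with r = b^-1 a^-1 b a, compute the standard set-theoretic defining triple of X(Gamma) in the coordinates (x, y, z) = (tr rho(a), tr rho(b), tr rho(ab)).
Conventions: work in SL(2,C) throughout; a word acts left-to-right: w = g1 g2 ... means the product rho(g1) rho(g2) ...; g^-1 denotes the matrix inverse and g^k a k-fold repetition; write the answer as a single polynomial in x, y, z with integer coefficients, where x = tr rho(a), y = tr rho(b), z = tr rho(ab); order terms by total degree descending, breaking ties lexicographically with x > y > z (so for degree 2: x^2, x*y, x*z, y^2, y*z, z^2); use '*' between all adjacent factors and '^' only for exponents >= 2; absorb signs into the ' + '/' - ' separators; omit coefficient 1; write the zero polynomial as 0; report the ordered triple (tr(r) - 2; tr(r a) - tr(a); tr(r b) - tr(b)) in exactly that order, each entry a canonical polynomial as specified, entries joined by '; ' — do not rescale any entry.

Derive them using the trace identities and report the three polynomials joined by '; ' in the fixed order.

-x*y*z + x^2 + y^2 + z^2 - 4; -x^2*y*z + x^3 + x*y^2 + x*z^2 - 4*x; 0

apply: trace(b a b) = trace(b) * trace(a b) - trace(a) = y*z - x
trace(b a b a) = trace(b a) * trace(b a) - trace(1)   [split at repeated b] = z^2 - 2
trace(a^-1 b a b) = trace(b a b) * trace(a) - trace(b a b a) = x*y*z - x^2 - z^2 + 2
use: trace(b^-1 a^-1 b a) = trace(a^-1 b a) * trace(b) - trace(a^-1 b a b) = -x*y*z + x^2 + y^2 + z^2 - 2
trace(a^2) = trace(a) * trace(a) - trace(1)   [square of a] = x^2 - 2
trace(a b a) = trace(a) * trace(b a) - trace(b)   [square of a] = x*z - y
trace(a b a^2) = trace(a) * trace(a b a) - trace(a b)   [square of a] = x^2*z - x*y - z
use: trace(a b a^2 b) = trace(a) * trace(b a b a) - trace(b a b)   [square of a] = x*z^2 - y*z - x
trace(b a^2 b^-1 a) = trace(a b a^2) * trace(b) - trace(a b a^2 b)   [inverse elimination on b] = x^2*y*z - x*y^2 - x*z^2 + x
trace(b^-1 a^-1 b a^2) = trace(b a^2 b^-1) * trace(a) - trace(b a^2 b^-1 a)   [inverse elimination on a] = -x^2*y*z + x^3 + x*y^2 + x*z^2 - 3*x
assemble the triple (trace(r) - 2; trace(r a) - x; trace(r b) - y)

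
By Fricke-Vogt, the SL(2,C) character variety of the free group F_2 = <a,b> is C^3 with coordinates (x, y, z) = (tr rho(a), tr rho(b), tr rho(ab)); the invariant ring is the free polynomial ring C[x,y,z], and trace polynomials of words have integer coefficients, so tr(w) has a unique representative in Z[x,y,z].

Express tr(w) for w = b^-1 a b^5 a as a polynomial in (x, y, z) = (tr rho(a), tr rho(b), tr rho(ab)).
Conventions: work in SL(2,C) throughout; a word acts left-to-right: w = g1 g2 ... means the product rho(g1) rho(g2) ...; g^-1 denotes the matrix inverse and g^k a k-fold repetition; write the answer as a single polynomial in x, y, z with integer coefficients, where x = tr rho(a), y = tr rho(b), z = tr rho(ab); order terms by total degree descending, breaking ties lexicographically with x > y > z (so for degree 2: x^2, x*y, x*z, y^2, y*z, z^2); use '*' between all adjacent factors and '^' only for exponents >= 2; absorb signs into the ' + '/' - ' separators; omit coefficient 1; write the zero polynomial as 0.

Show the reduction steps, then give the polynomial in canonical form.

reduce: trace(a^2 b) = trace(a) * trace(b a) - trace(b) = x*z - y
reduce: trace(a^2) = trace(a) * trace(a) - trace(1) = x^2 - 2
trace(b a^2 b) = trace(b) * trace(a^2 b) - trace(a^2) = x*y*z - x^2 - y^2 + 2
trace(a^2 b^3) = trace(b) * trace(b a^2 b) - trace(b a^2) = x*y^2*z - x^2*y - y^3 - x*z + 3*y
trace(b^3 a^2 b) = trace(b) * trace(a^2 b^3) - trace(a^2 b^2) = x*y^3*z - x^2*y^2 - y^4 - 2*x*y*z + x^2 + 4*y^2 - 2
so trace(a b^5 a) = trace(b) * trace(b^3 a^2 b) - trace(b^3 a^2) = x*y^4*z - x^2*y^3 - y^5 - 3*x*y^2*z + 2*x^2*y + 5*y^3 + x*z - 5*y
trace(a b a b) = trace(a b) * trace(a b) - trace(1)   [split at repeated a] = z^2 - 2
trace(b a b a b) = trace(b) * trace(a b a b) - trace(a b a) = y*z^2 - x*z - y
reduce: trace(b a b a b^2) = trace(b) * trace(b a b a b) - trace(b a b a) = y^2*z^2 - x*y*z - y^2 - z^2 + 2
reduce: trace(b^2 a b a b^2) = trace(b) * trace(b a b a b^2) - trace(b a b a b) = y^3*z^2 - x*y^2*z - y^3 - 2*y*z^2 + x*z + 3*y
reduce: trace(a b^5 a b) = trace(b) * trace(b^2 a b a b^2) - trace(b^2 a b a b) = y^4*z^2 - x*y^3*z - y^4 - 3*y^2*z^2 + 2*x*y*z + 4*y^2 + z^2 - 2
trace(b^-1 a b^5 a) = trace(a b^5 a) * trace(b) - trace(a b^5 a b) = x*y^5*z - x^2*y^4 - y^6 - y^4*z^2 - 2*x*y^3*z + 2*x^2*y^2 + 6*y^4 + 3*y^2*z^2 - x*y*z - 9*y^2 - z^2 + 2

x*y^5*z - x^2*y^4 - y^6 - y^4*z^2 - 2*x*y^3*z + 2*x^2*y^2 + 6*y^4 + 3*y^2*z^2 - x*y*z - 9*y^2 - z^2 + 2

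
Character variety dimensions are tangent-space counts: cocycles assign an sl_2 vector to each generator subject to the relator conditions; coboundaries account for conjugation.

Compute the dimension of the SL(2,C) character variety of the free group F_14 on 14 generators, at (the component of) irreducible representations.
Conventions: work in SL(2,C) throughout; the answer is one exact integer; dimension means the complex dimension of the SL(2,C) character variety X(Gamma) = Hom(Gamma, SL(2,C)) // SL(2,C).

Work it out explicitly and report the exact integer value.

39

Gamma = F_14 has 14 generators and no relators.
Z^1(Gamma, Ad rho) = (sl_2)^14: a cocycle is a free choice of one sl_2 vector per generator, so dim Z^1 = 3*14 = 42.
Irreducibility makes the coboundary map sl_2 -> Z^1 injective (trivial centralizer), so dim B^1 = 3.
Therefore dim X = 42 - 3 = 39.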